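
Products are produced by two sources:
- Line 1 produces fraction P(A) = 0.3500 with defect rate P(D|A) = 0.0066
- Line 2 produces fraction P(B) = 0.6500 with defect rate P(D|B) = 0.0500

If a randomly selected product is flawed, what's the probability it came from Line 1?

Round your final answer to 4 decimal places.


Let A = from Line 1, D = flawed

Given:
- P(A) = 0.3500, P(B) = 0.6500
- P(D|A) = 0.0066, P(D|B) = 0.0500

Step 1: Find P(D)
P(D) = P(D|A)P(A) + P(D|B)P(B)
     = 0.0066 × 0.3500 + 0.0500 × 0.6500
     = 0.00231000 + 0.03250000
     = 0.03481000

Step 2: Apply Bayes' theorem
P(A|D) = P(D|A)P(A) / P(D)
       = 0.00231000 / 0.03481000
       = 0.0664


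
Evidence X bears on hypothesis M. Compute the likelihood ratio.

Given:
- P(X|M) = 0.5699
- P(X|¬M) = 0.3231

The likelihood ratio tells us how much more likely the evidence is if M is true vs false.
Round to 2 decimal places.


Likelihood Ratio (LR) = P(X|M) / P(X|¬M)

LR = 0.5699 / 0.3231
   = 1.76

The evidence is 1.76 times more likely if M is true than if M is false.
LR > 1, so observing X raises the odds in favor of M.


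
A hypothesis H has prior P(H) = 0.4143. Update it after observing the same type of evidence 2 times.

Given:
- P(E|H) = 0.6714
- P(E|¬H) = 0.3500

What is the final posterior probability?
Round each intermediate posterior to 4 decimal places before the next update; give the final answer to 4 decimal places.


Sequential Bayesian updating:

Initial prior: P(H) = 0.4143

Update 1:
  P(E) = 0.6714 × 0.4143 + 0.3500 × 0.5857 = 0.27816102 + 0.20499500 = 0.48315602
  P(H|E) = 0.27816102 / 0.48315602 = 0.5757

Update 2:
  P(E) = 0.6714 × 0.5757 + 0.3500 × 0.4243 = 0.38652498 + 0.14850500 = 0.53502998
  P(H|E) = 0.38652498 / 0.53502998 = 0.7224

Final posterior: 0.7224


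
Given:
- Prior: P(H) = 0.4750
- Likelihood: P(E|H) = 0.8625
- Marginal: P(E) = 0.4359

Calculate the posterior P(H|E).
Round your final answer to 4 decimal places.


Using Bayes' theorem:

P(H|E) = P(E|H) × P(H) / P(E)
       = 0.8625 × 0.4750 / 0.4359
       = 0.40968750 / 0.4359
       = 0.9399

The evidence strengthens our belief in H.
Prior: 0.4750 → Posterior: 0.9399


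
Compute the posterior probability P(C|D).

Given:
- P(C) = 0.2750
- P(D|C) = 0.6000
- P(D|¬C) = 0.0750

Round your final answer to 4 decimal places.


Bayes' theorem: P(C|D) = P(D|C) × P(C) / P(D)

Step 1: Calculate P(D) using law of total probability
P(D) = P(D|C)P(C) + P(D|¬C)P(¬C)
     = 0.6000 × 0.2750 + 0.0750 × 0.7250
     = 0.16500000 + 0.05437500
     = 0.21937500

Step 2: Apply Bayes' theorem
P(C|D) = P(D|C) × P(C) / P(D)
       = 0.16500000 / 0.21937500
       = 0.7521


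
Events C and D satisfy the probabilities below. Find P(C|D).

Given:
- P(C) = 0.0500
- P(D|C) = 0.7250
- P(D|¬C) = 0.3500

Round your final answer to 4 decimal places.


Bayes' theorem: P(C|D) = P(D|C) × P(C) / P(D)

Step 1: Calculate P(D) using law of total probability
P(D) = P(D|C)P(C) + P(D|¬C)P(¬C)
     = 0.7250 × 0.0500 + 0.3500 × 0.9500
     = 0.03625000 + 0.33250000
     = 0.36875000

Step 2: Apply Bayes' theorem
P(C|D) = P(D|C) × P(C) / P(D)
       = 0.03625000 / 0.36875000
       = 0.0983


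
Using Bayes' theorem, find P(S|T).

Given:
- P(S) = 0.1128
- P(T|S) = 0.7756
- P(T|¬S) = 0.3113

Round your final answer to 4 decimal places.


Bayes' theorem: P(S|T) = P(T|S) × P(S) / P(T)

Step 1: Calculate P(T) using law of total probability
P(T) = P(T|S)P(S) + P(T|¬S)P(¬S)
     = 0.7756 × 0.1128 + 0.3113 × 0.8872
     = 0.08748768 + 0.27618536
     = 0.36367304

Step 2: Apply Bayes' theorem
P(S|T) = P(T|S) × P(S) / P(T)
       = 0.08748768 / 0.36367304
       = 0.2406


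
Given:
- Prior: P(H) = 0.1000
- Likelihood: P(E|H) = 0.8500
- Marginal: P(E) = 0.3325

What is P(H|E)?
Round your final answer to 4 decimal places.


Using Bayes' theorem:

P(H|E) = P(E|H) × P(H) / P(E)
       = 0.8500 × 0.1000 / 0.3325
       = 0.08500000 / 0.3325
       = 0.2556

The evidence strengthens our belief in H.
Prior: 0.1000 → Posterior: 0.2556


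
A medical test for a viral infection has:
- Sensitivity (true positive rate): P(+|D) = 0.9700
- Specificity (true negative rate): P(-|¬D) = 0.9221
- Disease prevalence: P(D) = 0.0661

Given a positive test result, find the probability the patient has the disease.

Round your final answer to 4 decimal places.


Let D = has disease, + = positive test

Given:
- P(D) = 0.0661 (prevalence)
- P(+|D) = 0.9700 (sensitivity)
- P(-|¬D) = 0.9221 (specificity)
- P(+|¬D) = 0.0779 (false positive rate = 1 - specificity)

Step 1: Find P(+)
P(+) = P(+|D)P(D) + P(+|¬D)P(¬D)
     = 0.9700 × 0.0661 + 0.0779 × 0.9339
     = 0.06411700 + 0.07275081
     = 0.13686781

Step 2: Apply Bayes' theorem for P(D|+)
P(D|+) = P(+|D)P(D) / P(+)
       = 0.06411700 / 0.13686781
       = 0.4685


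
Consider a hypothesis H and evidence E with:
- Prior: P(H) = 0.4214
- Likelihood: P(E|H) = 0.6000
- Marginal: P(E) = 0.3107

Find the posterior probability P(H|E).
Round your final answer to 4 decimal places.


Using Bayes' theorem:

P(H|E) = P(E|H) × P(H) / P(E)
       = 0.6000 × 0.4214 / 0.3107
       = 0.25284000 / 0.3107
       = 0.8138

The evidence strengthens our belief in H.
Prior: 0.4214 → Posterior: 0.8138


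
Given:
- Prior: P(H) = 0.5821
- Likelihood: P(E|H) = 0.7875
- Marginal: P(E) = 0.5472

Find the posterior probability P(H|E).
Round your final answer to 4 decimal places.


Using Bayes' theorem:

P(H|E) = P(E|H) × P(H) / P(E)
       = 0.7875 × 0.5821 / 0.5472
       = 0.45840375 / 0.5472
       = 0.8377

The evidence strengthens our belief in H.
Prior: 0.5821 → Posterior: 0.8377


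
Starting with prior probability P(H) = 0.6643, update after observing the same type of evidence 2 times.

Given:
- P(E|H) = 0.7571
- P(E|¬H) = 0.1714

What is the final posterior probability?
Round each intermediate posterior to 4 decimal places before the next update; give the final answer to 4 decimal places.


Sequential Bayesian updating:

Initial prior: P(H) = 0.6643

Update 1:
  P(E) = 0.7571 × 0.6643 + 0.1714 × 0.3357 = 0.50294153 + 0.05753898 = 0.56048051
  P(H|E) = 0.50294153 / 0.56048051 = 0.8973

Update 2:
  P(E) = 0.7571 × 0.8973 + 0.1714 × 0.1027 = 0.67934583 + 0.01760278 = 0.69694861
  P(H|E) = 0.67934583 / 0.69694861 = 0.9747

Final posterior: 0.9747


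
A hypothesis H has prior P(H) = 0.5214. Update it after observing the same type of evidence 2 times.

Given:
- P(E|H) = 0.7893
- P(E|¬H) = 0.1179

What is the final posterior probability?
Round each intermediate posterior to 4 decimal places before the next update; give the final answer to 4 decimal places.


Sequential Bayesian updating:

Initial prior: P(H) = 0.5214

Update 1:
  P(E) = 0.7893 × 0.5214 + 0.1179 × 0.4786 = 0.41154102 + 0.05642694 = 0.46796796
  P(H|E) = 0.41154102 / 0.46796796 = 0.8794

Update 2:
  P(E) = 0.7893 × 0.8794 + 0.1179 × 0.1206 = 0.69411042 + 0.01421874 = 0.70832916
  P(H|E) = 0.69411042 / 0.70832916 = 0.9799

Final posterior: 0.9799


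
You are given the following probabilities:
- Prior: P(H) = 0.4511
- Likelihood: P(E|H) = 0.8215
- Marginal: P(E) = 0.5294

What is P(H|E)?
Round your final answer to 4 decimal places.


Using Bayes' theorem:

P(H|E) = P(E|H) × P(H) / P(E)
       = 0.8215 × 0.4511 / 0.5294
       = 0.37057865 / 0.5294
       = 0.7000

The evidence strengthens our belief in H.
Prior: 0.4511 → Posterior: 0.7000


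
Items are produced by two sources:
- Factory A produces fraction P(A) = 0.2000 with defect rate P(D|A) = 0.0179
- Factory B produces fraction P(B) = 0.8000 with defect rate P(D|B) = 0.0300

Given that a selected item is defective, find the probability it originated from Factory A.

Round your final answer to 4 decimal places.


Let A = from Factory A, D = defective

Given:
- P(A) = 0.2000, P(B) = 0.8000
- P(D|A) = 0.0179, P(D|B) = 0.0300

Step 1: Find P(D)
P(D) = P(D|A)P(A) + P(D|B)P(B)
     = 0.0179 × 0.2000 + 0.0300 × 0.8000
     = 0.00358000 + 0.02400000
     = 0.02758000

Step 2: Apply Bayes' theorem
P(A|D) = P(D|A)P(A) / P(D)
       = 0.00358000 / 0.02758000
       = 0.1298


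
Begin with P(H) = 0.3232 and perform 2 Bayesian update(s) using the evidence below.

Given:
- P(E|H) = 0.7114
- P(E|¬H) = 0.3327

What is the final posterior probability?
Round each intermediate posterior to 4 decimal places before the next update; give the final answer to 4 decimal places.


Sequential Bayesian updating:

Initial prior: P(H) = 0.3232

Update 1:
  P(E) = 0.7114 × 0.3232 + 0.3327 × 0.6768 = 0.22992448 + 0.22517136 = 0.45509584
  P(H|E) = 0.22992448 / 0.45509584 = 0.5052

Update 2:
  P(E) = 0.7114 × 0.5052 + 0.3327 × 0.4948 = 0.35939928 + 0.16461996 = 0.52401924
  P(H|E) = 0.35939928 / 0.52401924 = 0.6859

Final posterior: 0.6859


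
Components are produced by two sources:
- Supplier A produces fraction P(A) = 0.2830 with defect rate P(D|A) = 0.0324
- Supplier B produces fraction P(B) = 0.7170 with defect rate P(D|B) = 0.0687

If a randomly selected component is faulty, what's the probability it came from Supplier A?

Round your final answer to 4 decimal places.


Let A = from Supplier A, D = faulty

Given:
- P(A) = 0.2830, P(B) = 0.7170
- P(D|A) = 0.0324, P(D|B) = 0.0687

Step 1: Find P(D)
P(D) = P(D|A)P(A) + P(D|B)P(B)
     = 0.0324 × 0.2830 + 0.0687 × 0.7170
     = 0.00916920 + 0.04925790
     = 0.05842710

Step 2: Apply Bayes' theorem
P(A|D) = P(D|A)P(A) / P(D)
       = 0.00916920 / 0.05842710
       = 0.1569


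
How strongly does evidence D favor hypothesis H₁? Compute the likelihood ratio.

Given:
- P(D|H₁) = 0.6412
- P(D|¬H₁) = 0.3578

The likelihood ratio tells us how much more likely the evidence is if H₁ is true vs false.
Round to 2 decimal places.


Likelihood Ratio (LR) = P(D|H₁) / P(D|¬H₁)

LR = 0.6412 / 0.3578
   = 1.79

The evidence is 1.79 times more likely if H₁ is true than if H₁ is false.
LR > 1, so observing D raises the odds in favor of H₁.


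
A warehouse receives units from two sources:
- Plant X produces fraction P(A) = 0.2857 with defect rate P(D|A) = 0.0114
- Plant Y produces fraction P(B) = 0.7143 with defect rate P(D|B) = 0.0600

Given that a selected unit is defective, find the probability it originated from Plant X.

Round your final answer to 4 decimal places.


Let A = from Plant X, D = defective

Given:
- P(A) = 0.2857, P(B) = 0.7143
- P(D|A) = 0.0114, P(D|B) = 0.0600

Step 1: Find P(D)
P(D) = P(D|A)P(A) + P(D|B)P(B)
     = 0.0114 × 0.2857 + 0.0600 × 0.7143
     = 0.00325698 + 0.04285800
     = 0.04611498

Step 2: Apply Bayes' theorem
P(A|D) = P(D|A)P(A) / P(D)
       = 0.00325698 / 0.04611498
       = 0.0706


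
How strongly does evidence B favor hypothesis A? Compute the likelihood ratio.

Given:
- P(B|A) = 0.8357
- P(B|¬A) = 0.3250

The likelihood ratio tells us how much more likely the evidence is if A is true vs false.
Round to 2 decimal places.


Likelihood Ratio (LR) = P(B|A) / P(B|¬A)

LR = 0.8357 / 0.3250
   = 2.57

The evidence is 2.57 times more likely if A is true than if A is false.
Because LR exceeds 1, B is evidence for A.


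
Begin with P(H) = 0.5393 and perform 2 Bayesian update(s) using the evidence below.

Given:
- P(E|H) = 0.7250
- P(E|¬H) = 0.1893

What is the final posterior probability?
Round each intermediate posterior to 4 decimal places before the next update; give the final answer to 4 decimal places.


Sequential Bayesian updating:

Initial prior: P(H) = 0.5393

Update 1:
  P(E) = 0.7250 × 0.5393 + 0.1893 × 0.4607 = 0.39099250 + 0.08721051 = 0.47820301
  P(H|E) = 0.39099250 / 0.47820301 = 0.8176

Update 2:
  P(E) = 0.7250 × 0.8176 + 0.1893 × 0.1824 = 0.59276000 + 0.03452832 = 0.62728832
  P(H|E) = 0.59276000 / 0.62728832 = 0.9450

Final posterior: 0.9450


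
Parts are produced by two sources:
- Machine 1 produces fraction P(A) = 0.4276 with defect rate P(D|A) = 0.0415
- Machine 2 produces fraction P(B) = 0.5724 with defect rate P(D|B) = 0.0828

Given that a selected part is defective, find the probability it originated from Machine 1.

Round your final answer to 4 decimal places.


Let A = from Machine 1, D = defective

Given:
- P(A) = 0.4276, P(B) = 0.5724
- P(D|A) = 0.0415, P(D|B) = 0.0828

Step 1: Find P(D)
P(D) = P(D|A)P(A) + P(D|B)P(B)
     = 0.0415 × 0.4276 + 0.0828 × 0.5724
     = 0.01774540 + 0.04739472
     = 0.06514012

Step 2: Apply Bayes' theorem
P(A|D) = P(D|A)P(A) / P(D)
       = 0.01774540 / 0.06514012
       = 0.2724


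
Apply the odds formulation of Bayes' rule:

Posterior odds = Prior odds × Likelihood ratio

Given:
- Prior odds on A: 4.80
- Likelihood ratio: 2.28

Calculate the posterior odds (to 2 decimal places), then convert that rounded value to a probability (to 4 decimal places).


Step 1: Calculate posterior odds
Posterior odds = Prior odds × LR
               = 4.80 × 2.28
               = 10.94

Step 2: Convert to probability
P(A|E) = Posterior odds / (1 + Posterior odds)
       = 10.94 / (1 + 10.94)
       = 10.94 / 11.94
       = 0.9162

The evidence increased P(A) from 0.8276 to 0.9162.


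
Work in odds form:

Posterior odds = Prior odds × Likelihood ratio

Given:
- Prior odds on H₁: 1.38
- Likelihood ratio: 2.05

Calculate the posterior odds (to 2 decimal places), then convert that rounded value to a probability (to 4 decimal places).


Step 1: Calculate posterior odds
Posterior odds = Prior odds × LR
               = 1.38 × 2.05
               = 2.83

Step 2: Convert to probability
P(H₁|E) = Posterior odds / (1 + Posterior odds)
       = 2.83 / (1 + 2.83)
       = 2.83 / 3.83
       = 0.7389

The evidence increased P(H₁) from 0.5798 to 0.7389.


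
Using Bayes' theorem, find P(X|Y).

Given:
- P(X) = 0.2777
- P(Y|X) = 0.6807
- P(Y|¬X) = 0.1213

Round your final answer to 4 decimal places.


Bayes' theorem: P(X|Y) = P(Y|X) × P(X) / P(Y)

Step 1: Calculate P(Y) using law of total probability
P(Y) = P(Y|X)P(X) + P(Y|¬X)P(¬X)
     = 0.6807 × 0.2777 + 0.1213 × 0.7223
     = 0.18903039 + 0.08761499
     = 0.27664538

Step 2: Apply Bayes' theorem
P(X|Y) = P(Y|X) × P(X) / P(Y)
       = 0.18903039 / 0.27664538
       = 0.6833


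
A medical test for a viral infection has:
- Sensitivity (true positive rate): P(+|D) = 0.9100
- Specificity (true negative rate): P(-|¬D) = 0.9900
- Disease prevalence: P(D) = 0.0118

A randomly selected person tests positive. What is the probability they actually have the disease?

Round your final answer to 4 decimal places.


Let D = has disease, + = positive test

Given:
- P(D) = 0.0118 (prevalence)
- P(+|D) = 0.9100 (sensitivity)
- P(-|¬D) = 0.9900 (specificity)
- P(+|¬D) = 0.0100 (false positive rate = 1 - specificity)

Step 1: Find P(+)
P(+) = P(+|D)P(D) + P(+|¬D)P(¬D)
     = 0.9100 × 0.0118 + 0.0100 × 0.9882
     = 0.01073800 + 0.00988200
     = 0.02062000

Step 2: Apply Bayes' theorem for P(D|+)
P(D|+) = P(+|D)P(D) / P(+)
       = 0.01073800 / 0.02062000
       = 0.5208


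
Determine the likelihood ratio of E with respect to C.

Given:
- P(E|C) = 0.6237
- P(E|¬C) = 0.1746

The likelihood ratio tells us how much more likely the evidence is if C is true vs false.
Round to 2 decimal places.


Likelihood Ratio (LR) = P(E|C) / P(E|¬C)

LR = 0.6237 / 0.1746
   = 3.57

The evidence is 3.57 times more likely if C is true than if C is false.
Since LR > 1, the evidence supports C over ¬C.


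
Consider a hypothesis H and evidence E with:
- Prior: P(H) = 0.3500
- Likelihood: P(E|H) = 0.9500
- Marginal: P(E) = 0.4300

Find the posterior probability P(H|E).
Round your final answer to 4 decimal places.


Using Bayes' theorem:

P(H|E) = P(E|H) × P(H) / P(E)
       = 0.9500 × 0.3500 / 0.4300
       = 0.33250000 / 0.4300
       = 0.7733

The evidence strengthens our belief in H.
Prior: 0.3500 → Posterior: 0.7733


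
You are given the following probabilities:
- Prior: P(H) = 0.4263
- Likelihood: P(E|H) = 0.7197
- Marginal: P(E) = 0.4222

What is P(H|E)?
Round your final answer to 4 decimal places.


Using Bayes' theorem:

P(H|E) = P(E|H) × P(H) / P(E)
       = 0.7197 × 0.4263 / 0.4222
       = 0.30680811 / 0.4222
       = 0.7267

The evidence strengthens our belief in H.
Prior: 0.4263 → Posterior: 0.7267


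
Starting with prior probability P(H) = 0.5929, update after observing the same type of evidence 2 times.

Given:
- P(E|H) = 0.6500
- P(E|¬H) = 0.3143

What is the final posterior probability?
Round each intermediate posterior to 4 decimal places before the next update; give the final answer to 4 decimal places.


Sequential Bayesian updating:

Initial prior: P(H) = 0.5929

Update 1:
  P(E) = 0.6500 × 0.5929 + 0.3143 × 0.4071 = 0.38538500 + 0.12795153 = 0.51333653
  P(H|E) = 0.38538500 / 0.51333653 = 0.7507

Update 2:
  P(E) = 0.6500 × 0.7507 + 0.3143 × 0.2493 = 0.48795500 + 0.07835499 = 0.56630999
  P(H|E) = 0.48795500 / 0.56630999 = 0.8616

Final posterior: 0.8616


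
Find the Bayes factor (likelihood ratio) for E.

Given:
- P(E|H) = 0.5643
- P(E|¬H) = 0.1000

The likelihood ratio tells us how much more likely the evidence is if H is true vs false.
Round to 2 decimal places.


Likelihood Ratio (LR) = P(E|H) / P(E|¬H)

LR = 0.5643 / 0.1000
   = 5.64

The evidence is 5.64 times more likely if H is true than if H is false.
Because LR exceeds 1, E is evidence for H.


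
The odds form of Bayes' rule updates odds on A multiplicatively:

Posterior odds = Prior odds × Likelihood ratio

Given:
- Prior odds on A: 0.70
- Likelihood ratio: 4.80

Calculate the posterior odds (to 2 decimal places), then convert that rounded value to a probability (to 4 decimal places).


Step 1: Calculate posterior odds
Posterior odds = Prior odds × LR
               = 0.70 × 4.80
               = 3.36

Step 2: Convert to probability
P(A|E) = Posterior odds / (1 + Posterior odds)
       = 3.36 / (1 + 3.36)
       = 3.36 / 4.36
       = 0.7706

The evidence increased P(A) from 0.4118 to 0.7706.


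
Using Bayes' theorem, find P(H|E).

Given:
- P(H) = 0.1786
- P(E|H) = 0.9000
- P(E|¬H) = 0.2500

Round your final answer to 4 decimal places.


Bayes' theorem: P(H|E) = P(E|H) × P(H) / P(E)

Step 1: Calculate P(E) using law of total probability
P(E) = P(E|H)P(H) + P(E|¬H)P(¬H)
     = 0.9000 × 0.1786 + 0.2500 × 0.8214
     = 0.16074000 + 0.20535000
     = 0.36609000

Step 2: Apply Bayes' theorem
P(H|E) = P(E|H) × P(H) / P(E)
       = 0.16074000 / 0.36609000
       = 0.4391


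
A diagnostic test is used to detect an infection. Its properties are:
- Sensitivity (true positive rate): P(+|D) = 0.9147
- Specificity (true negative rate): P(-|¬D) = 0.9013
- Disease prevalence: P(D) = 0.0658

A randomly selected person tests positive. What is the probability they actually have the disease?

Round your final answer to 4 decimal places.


Let D = has disease, + = positive test

Given:
- P(D) = 0.0658 (prevalence)
- P(+|D) = 0.9147 (sensitivity)
- P(-|¬D) = 0.9013 (specificity)
- P(+|¬D) = 0.0987 (false positive rate = 1 - specificity)

Step 1: Find P(+)
P(+) = P(+|D)P(D) + P(+|¬D)P(¬D)
     = 0.9147 × 0.0658 + 0.0987 × 0.9342
     = 0.06018726 + 0.09220554
     = 0.15239280

Step 2: Apply Bayes' theorem for P(D|+)
P(D|+) = P(+|D)P(D) / P(+)
       = 0.06018726 / 0.15239280
       = 0.3949


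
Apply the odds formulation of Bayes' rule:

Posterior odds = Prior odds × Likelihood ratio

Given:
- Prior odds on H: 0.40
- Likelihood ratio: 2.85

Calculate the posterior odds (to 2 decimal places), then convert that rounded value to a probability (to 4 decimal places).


Step 1: Calculate posterior odds
Posterior odds = Prior odds × LR
               = 0.40 × 2.85
               = 1.14

Step 2: Convert to probability
P(H|E) = Posterior odds / (1 + Posterior odds)
       = 1.14 / (1 + 1.14)
       = 1.14 / 2.14
       = 0.5327

The evidence increased P(H) from 0.2857 to 0.5327.


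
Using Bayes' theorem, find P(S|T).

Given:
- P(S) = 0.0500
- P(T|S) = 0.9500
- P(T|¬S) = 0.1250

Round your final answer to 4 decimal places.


Bayes' theorem: P(S|T) = P(T|S) × P(S) / P(T)

Step 1: Calculate P(T) using law of total probability
P(T) = P(T|S)P(S) + P(T|¬S)P(¬S)
     = 0.9500 × 0.0500 + 0.1250 × 0.9500
     = 0.04750000 + 0.11875000
     = 0.16625000

Step 2: Apply Bayes' theorem
P(S|T) = P(T|S) × P(S) / P(T)
       = 0.04750000 / 0.16625000
       = 0.2857


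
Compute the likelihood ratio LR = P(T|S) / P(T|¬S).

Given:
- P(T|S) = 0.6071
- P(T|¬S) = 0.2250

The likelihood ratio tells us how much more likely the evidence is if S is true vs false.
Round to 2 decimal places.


Likelihood Ratio (LR) = P(T|S) / P(T|¬S)

LR = 0.6071 / 0.2250
   = 2.70

The evidence is 2.70 times more likely if S is true than if S is false.
Because LR exceeds 1, T is evidence for S.


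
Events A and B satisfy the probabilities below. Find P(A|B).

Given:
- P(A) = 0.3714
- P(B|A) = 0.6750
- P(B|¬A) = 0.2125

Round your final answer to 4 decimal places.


Bayes' theorem: P(A|B) = P(B|A) × P(A) / P(B)

Step 1: Calculate P(B) using law of total probability
P(B) = P(B|A)P(A) + P(B|¬A)P(¬A)
     = 0.6750 × 0.3714 + 0.2125 × 0.6286
     = 0.25069500 + 0.13357750
     = 0.38427250

Step 2: Apply Bayes' theorem
P(A|B) = P(B|A) × P(A) / P(B)
       = 0.25069500 / 0.38427250
       = 0.6524


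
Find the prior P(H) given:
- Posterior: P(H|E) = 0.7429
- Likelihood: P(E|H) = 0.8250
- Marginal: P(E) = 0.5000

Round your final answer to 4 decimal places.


From Bayes' theorem: P(H|E) = P(E|H) × P(H) / P(E)

Rearranging for P(H):
P(H) = P(H|E) × P(E) / P(E|H)
     = 0.7429 × 0.5000 / 0.8250
     = 0.37145000 / 0.8250
     = 0.4502


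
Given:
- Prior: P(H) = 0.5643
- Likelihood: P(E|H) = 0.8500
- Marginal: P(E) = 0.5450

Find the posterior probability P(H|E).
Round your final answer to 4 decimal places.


Using Bayes' theorem:

P(H|E) = P(E|H) × P(H) / P(E)
       = 0.8500 × 0.5643 / 0.5450
       = 0.47965500 / 0.5450
       = 0.8801

The evidence strengthens our belief in H.
Prior: 0.5643 → Posterior: 0.8801


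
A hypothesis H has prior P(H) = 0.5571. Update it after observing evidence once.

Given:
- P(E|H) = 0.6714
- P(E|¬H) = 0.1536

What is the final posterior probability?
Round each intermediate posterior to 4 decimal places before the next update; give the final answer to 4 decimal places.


Sequential Bayesian updating:

Initial prior: P(H) = 0.5571

Update 1:
  P(E) = 0.6714 × 0.5571 + 0.1536 × 0.4429 = 0.37403694 + 0.06802944 = 0.44206638
  P(H|E) = 0.37403694 / 0.44206638 = 0.8461

Final posterior: 0.8461


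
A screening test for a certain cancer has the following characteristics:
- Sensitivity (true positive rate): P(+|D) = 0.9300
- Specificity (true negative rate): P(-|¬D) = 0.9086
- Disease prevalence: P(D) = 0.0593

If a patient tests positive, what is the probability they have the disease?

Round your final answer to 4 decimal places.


Let D = has disease, + = positive test

Given:
- P(D) = 0.0593 (prevalence)
- P(+|D) = 0.9300 (sensitivity)
- P(-|¬D) = 0.9086 (specificity)
- P(+|¬D) = 0.0914 (false positive rate = 1 - specificity)

Step 1: Find P(+)
P(+) = P(+|D)P(D) + P(+|¬D)P(¬D)
     = 0.9300 × 0.0593 + 0.0914 × 0.9407
     = 0.05514900 + 0.08597998
     = 0.14112898

Step 2: Apply Bayes' theorem for P(D|+)
P(D|+) = P(+|D)P(D) / P(+)
       = 0.05514900 / 0.14112898
       = 0.3908


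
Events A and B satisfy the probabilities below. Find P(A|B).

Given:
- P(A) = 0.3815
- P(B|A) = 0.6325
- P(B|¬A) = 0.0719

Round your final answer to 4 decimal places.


Bayes' theorem: P(A|B) = P(B|A) × P(A) / P(B)

Step 1: Calculate P(B) using law of total probability
P(B) = P(B|A)P(A) + P(B|¬A)P(¬A)
     = 0.6325 × 0.3815 + 0.0719 × 0.6185
     = 0.24129875 + 0.04447015
     = 0.28576890

Step 2: Apply Bayes' theorem
P(A|B) = P(B|A) × P(A) / P(B)
       = 0.24129875 / 0.28576890
       = 0.8444


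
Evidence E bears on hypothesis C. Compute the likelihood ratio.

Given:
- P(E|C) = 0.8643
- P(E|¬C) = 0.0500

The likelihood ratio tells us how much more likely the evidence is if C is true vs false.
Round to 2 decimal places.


Likelihood Ratio (LR) = P(E|C) / P(E|¬C)

LR = 0.8643 / 0.0500
   = 17.29

The evidence is 17.29 times more likely if C is true than if C is false.
Since LR > 1, the evidence supports C over ¬C.


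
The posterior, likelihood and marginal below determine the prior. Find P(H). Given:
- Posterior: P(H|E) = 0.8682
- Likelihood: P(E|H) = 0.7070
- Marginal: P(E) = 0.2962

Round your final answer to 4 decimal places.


From Bayes' theorem: P(H|E) = P(E|H) × P(H) / P(E)

Rearranging for P(H):
P(H) = P(H|E) × P(E) / P(E|H)
     = 0.8682 × 0.2962 / 0.7070
     = 0.25716084 / 0.7070
     = 0.3637


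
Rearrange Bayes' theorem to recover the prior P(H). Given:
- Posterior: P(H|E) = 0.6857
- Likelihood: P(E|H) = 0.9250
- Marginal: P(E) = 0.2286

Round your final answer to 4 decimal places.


From Bayes' theorem: P(H|E) = P(E|H) × P(H) / P(E)

Rearranging for P(H):
P(H) = P(H|E) × P(E) / P(E|H)
     = 0.6857 × 0.2286 / 0.9250
     = 0.15675102 / 0.9250
     = 0.1695


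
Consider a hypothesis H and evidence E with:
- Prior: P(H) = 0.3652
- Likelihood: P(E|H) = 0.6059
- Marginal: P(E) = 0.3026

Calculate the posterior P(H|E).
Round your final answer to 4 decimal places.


Using Bayes' theorem:

P(H|E) = P(E|H) × P(H) / P(E)
       = 0.6059 × 0.3652 / 0.3026
       = 0.22127468 / 0.3026
       = 0.7312

The evidence strengthens our belief in H.
Prior: 0.3652 → Posterior: 0.7312


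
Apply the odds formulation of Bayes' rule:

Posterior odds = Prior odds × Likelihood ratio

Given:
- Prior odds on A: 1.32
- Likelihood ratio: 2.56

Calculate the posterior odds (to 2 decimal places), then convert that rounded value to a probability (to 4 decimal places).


Step 1: Calculate posterior odds
Posterior odds = Prior odds × LR
               = 1.32 × 2.56
               = 3.38

Step 2: Convert to probability
P(A|E) = Posterior odds / (1 + Posterior odds)
       = 3.38 / (1 + 3.38)
       = 3.38 / 4.38
       = 0.7717

The evidence increased P(A) from 0.5690 to 0.7717.


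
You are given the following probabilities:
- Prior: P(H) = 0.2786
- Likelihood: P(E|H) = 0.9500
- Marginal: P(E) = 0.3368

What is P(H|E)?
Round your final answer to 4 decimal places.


Using Bayes' theorem:

P(H|E) = P(E|H) × P(H) / P(E)
       = 0.9500 × 0.2786 / 0.3368
       = 0.26467000 / 0.3368
       = 0.7858

The evidence strengthens our belief in H.
Prior: 0.2786 → Posterior: 0.7858


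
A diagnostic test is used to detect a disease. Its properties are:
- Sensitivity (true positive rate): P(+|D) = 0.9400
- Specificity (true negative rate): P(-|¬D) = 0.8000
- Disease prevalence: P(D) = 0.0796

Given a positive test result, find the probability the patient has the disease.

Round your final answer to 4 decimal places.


Let D = has disease, + = positive test

Given:
- P(D) = 0.0796 (prevalence)
- P(+|D) = 0.9400 (sensitivity)
- P(-|¬D) = 0.8000 (specificity)
- P(+|¬D) = 0.2000 (false positive rate = 1 - specificity)

Step 1: Find P(+)
P(+) = P(+|D)P(D) + P(+|¬D)P(¬D)
     = 0.9400 × 0.0796 + 0.2000 × 0.9204
     = 0.07482400 + 0.18408000
     = 0.25890400

Step 2: Apply Bayes' theorem for P(D|+)
P(D|+) = P(+|D)P(D) / P(+)
       = 0.07482400 / 0.25890400
       = 0.2890


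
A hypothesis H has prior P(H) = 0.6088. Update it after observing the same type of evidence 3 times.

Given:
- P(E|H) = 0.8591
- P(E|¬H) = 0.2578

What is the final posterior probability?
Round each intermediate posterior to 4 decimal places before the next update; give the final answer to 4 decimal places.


Sequential Bayesian updating:

Initial prior: P(H) = 0.6088

Update 1:
  P(E) = 0.8591 × 0.6088 + 0.2578 × 0.3912 = 0.52302008 + 0.10085136 = 0.62387144
  P(H|E) = 0.52302008 / 0.62387144 = 0.8383

Update 2:
  P(E) = 0.8591 × 0.8383 + 0.2578 × 0.1617 = 0.72018353 + 0.04168626 = 0.76186979
  P(H|E) = 0.72018353 / 0.76186979 = 0.9453

Update 3:
  P(E) = 0.8591 × 0.9453 + 0.2578 × 0.0547 = 0.81210723 + 0.01410166 = 0.82620889
  P(H|E) = 0.81210723 / 0.82620889 = 0.9829

Final posterior: 0.9829


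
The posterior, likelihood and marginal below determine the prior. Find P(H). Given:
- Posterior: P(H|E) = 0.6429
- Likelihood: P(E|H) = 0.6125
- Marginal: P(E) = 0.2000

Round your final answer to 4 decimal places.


From Bayes' theorem: P(H|E) = P(E|H) × P(H) / P(E)

Rearranging for P(H):
P(H) = P(H|E) × P(E) / P(E|H)
     = 0.6429 × 0.2000 / 0.6125
     = 0.12858000 / 0.6125
     = 0.2099


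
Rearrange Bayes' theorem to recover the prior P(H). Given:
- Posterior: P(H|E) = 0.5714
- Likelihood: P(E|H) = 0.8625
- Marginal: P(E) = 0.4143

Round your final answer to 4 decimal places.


From Bayes' theorem: P(H|E) = P(E|H) × P(H) / P(E)

Rearranging for P(H):
P(H) = P(H|E) × P(E) / P(E|H)
     = 0.5714 × 0.4143 / 0.8625
     = 0.23673102 / 0.8625
     = 0.2745


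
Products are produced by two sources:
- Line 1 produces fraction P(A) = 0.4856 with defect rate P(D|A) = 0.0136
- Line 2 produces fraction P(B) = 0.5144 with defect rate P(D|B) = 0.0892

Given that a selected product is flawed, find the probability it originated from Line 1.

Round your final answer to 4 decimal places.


Let A = from Line 1, D = flawed

Given:
- P(A) = 0.4856, P(B) = 0.5144
- P(D|A) = 0.0136, P(D|B) = 0.0892

Step 1: Find P(D)
P(D) = P(D|A)P(A) + P(D|B)P(B)
     = 0.0136 × 0.4856 + 0.0892 × 0.5144
     = 0.00660416 + 0.04588448
     = 0.05248864

Step 2: Apply Bayes' theorem
P(A|D) = P(D|A)P(A) / P(D)
       = 0.00660416 / 0.05248864
       = 0.1258


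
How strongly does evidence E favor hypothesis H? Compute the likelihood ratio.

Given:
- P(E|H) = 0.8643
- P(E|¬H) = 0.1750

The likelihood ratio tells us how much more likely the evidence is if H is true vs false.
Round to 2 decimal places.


Likelihood Ratio (LR) = P(E|H) / P(E|¬H)

LR = 0.8643 / 0.1750
   = 4.94

The evidence is 4.94 times more likely if H is true than if H is false.
Since LR > 1, the evidence supports H over ¬H.


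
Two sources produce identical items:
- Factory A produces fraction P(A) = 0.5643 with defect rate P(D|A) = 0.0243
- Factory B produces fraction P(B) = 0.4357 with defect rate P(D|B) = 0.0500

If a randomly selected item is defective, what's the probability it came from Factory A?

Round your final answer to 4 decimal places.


Let A = from Factory A, D = defective

Given:
- P(A) = 0.5643, P(B) = 0.4357
- P(D|A) = 0.0243, P(D|B) = 0.0500

Step 1: Find P(D)
P(D) = P(D|A)P(A) + P(D|B)P(B)
     = 0.0243 × 0.5643 + 0.0500 × 0.4357
     = 0.01371249 + 0.02178500
     = 0.03549749

Step 2: Apply Bayes' theorem
P(A|D) = P(D|A)P(A) / P(D)
       = 0.01371249 / 0.03549749
       = 0.3863


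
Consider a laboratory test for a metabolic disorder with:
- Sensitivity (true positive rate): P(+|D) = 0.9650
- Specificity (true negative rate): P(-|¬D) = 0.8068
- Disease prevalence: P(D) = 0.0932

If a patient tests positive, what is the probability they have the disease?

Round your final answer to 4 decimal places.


Let D = has disease, + = positive test

Given:
- P(D) = 0.0932 (prevalence)
- P(+|D) = 0.9650 (sensitivity)
- P(-|¬D) = 0.8068 (specificity)
- P(+|¬D) = 0.1932 (false positive rate = 1 - specificity)

Step 1: Find P(+)
P(+) = P(+|D)P(D) + P(+|¬D)P(¬D)
     = 0.9650 × 0.0932 + 0.1932 × 0.9068
     = 0.08993800 + 0.17519376
     = 0.26513176

Step 2: Apply Bayes' theorem for P(D|+)
P(D|+) = P(+|D)P(D) / P(+)
       = 0.08993800 / 0.26513176
       = 0.3392


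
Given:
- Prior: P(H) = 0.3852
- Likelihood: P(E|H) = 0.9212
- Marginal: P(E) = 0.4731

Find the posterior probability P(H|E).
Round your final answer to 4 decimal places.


Using Bayes' theorem:

P(H|E) = P(E|H) × P(H) / P(E)
       = 0.9212 × 0.3852 / 0.4731
       = 0.35484624 / 0.4731
       = 0.7500

The evidence strengthens our belief in H.
Prior: 0.3852 → Posterior: 0.7500


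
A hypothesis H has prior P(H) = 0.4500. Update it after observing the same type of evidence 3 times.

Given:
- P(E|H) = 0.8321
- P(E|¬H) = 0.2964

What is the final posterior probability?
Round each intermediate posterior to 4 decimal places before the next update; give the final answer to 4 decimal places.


Sequential Bayesian updating:

Initial prior: P(H) = 0.4500

Update 1:
  P(E) = 0.8321 × 0.4500 + 0.2964 × 0.5500 = 0.37444500 + 0.16302000 = 0.53746500
  P(H|E) = 0.37444500 / 0.53746500 = 0.6967

Update 2:
  P(E) = 0.8321 × 0.6967 + 0.2964 × 0.3033 = 0.57972407 + 0.08989812 = 0.66962219
  P(H|E) = 0.57972407 / 0.66962219 = 0.8657

Update 3:
  P(E) = 0.8321 × 0.8657 + 0.2964 × 0.1343 = 0.72034897 + 0.03980652 = 0.76015549
  P(H|E) = 0.72034897 / 0.76015549 = 0.9476

Final posterior: 0.9476


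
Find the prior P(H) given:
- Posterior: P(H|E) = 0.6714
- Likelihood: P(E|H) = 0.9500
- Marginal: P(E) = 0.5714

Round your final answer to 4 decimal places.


From Bayes' theorem: P(H|E) = P(E|H) × P(H) / P(E)

Rearranging for P(H):
P(H) = P(H|E) × P(E) / P(E|H)
     = 0.6714 × 0.5714 / 0.9500
     = 0.38363796 / 0.9500
     = 0.4038


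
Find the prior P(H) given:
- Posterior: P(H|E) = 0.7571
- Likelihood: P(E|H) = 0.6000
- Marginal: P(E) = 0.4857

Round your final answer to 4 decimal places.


From Bayes' theorem: P(H|E) = P(E|H) × P(H) / P(E)

Rearranging for P(H):
P(H) = P(H|E) × P(E) / P(E|H)
     = 0.7571 × 0.4857 / 0.6000
     = 0.36772347 / 0.6000
     = 0.6129


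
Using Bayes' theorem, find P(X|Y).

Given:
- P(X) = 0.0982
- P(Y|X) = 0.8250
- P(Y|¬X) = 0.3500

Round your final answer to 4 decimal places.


Bayes' theorem: P(X|Y) = P(Y|X) × P(X) / P(Y)

Step 1: Calculate P(Y) using law of total probability
P(Y) = P(Y|X)P(X) + P(Y|¬X)P(¬X)
     = 0.8250 × 0.0982 + 0.3500 × 0.9018
     = 0.08101500 + 0.31563000
     = 0.39664500

Step 2: Apply Bayes' theorem
P(X|Y) = P(Y|X) × P(X) / P(Y)
       = 0.08101500 / 0.39664500
       = 0.2043


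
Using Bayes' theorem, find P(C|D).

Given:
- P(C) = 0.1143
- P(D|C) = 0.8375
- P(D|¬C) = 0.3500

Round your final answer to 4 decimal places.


Bayes' theorem: P(C|D) = P(D|C) × P(C) / P(D)

Step 1: Calculate P(D) using law of total probability
P(D) = P(D|C)P(C) + P(D|¬C)P(¬C)
     = 0.8375 × 0.1143 + 0.3500 × 0.8857
     = 0.09572625 + 0.30999500
     = 0.40572125

Step 2: Apply Bayes' theorem
P(C|D) = P(D|C) × P(C) / P(D)
       = 0.09572625 / 0.40572125
       = 0.2359


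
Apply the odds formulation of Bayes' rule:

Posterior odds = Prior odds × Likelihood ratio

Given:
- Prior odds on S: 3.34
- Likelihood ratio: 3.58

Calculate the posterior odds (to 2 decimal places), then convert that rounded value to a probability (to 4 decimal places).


Step 1: Calculate posterior odds
Posterior odds = Prior odds × LR
               = 3.34 × 3.58
               = 11.96

Step 2: Convert to probability
P(S|E) = Posterior odds / (1 + Posterior odds)
       = 11.96 / (1 + 11.96)
       = 11.96 / 12.96
       = 0.9228

The evidence increased P(S) from 0.7696 to 0.9228.


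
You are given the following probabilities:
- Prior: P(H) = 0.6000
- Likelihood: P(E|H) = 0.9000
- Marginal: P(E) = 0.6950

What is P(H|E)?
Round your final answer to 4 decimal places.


Using Bayes' theorem:

P(H|E) = P(E|H) × P(H) / P(E)
       = 0.9000 × 0.6000 / 0.6950
       = 0.54000000 / 0.6950
       = 0.7770

The evidence strengthens our belief in H.
Prior: 0.6000 → Posterior: 0.7770


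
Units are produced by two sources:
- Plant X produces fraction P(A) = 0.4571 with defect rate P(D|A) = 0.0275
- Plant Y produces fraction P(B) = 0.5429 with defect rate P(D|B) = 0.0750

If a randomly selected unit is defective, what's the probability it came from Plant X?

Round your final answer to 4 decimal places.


Let A = from Plant X, D = defective

Given:
- P(A) = 0.4571, P(B) = 0.5429
- P(D|A) = 0.0275, P(D|B) = 0.0750

Step 1: Find P(D)
P(D) = P(D|A)P(A) + P(D|B)P(B)
     = 0.0275 × 0.4571 + 0.0750 × 0.5429
     = 0.01257025 + 0.04071750
     = 0.05328775

Step 2: Apply Bayes' theorem
P(A|D) = P(D|A)P(A) / P(D)
       = 0.01257025 / 0.05328775
       = 0.2359


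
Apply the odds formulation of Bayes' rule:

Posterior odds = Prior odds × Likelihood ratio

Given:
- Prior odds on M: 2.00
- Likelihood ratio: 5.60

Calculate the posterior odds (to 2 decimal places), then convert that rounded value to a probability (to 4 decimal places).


Step 1: Calculate posterior odds
Posterior odds = Prior odds × LR
               = 2.00 × 5.60
               = 11.20

Step 2: Convert to probability
P(M|E) = Posterior odds / (1 + Posterior odds)
       = 11.20 / (1 + 11.20)
       = 11.20 / 12.20
       = 0.9180

The evidence increased P(M) from 0.6667 to 0.9180.


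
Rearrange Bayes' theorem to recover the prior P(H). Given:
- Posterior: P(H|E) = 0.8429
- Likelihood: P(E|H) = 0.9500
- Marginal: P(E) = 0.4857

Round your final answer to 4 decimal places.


From Bayes' theorem: P(H|E) = P(E|H) × P(H) / P(E)

Rearranging for P(H):
P(H) = P(H|E) × P(E) / P(E|H)
     = 0.8429 × 0.4857 / 0.9500
     = 0.40939653 / 0.9500
     = 0.4309


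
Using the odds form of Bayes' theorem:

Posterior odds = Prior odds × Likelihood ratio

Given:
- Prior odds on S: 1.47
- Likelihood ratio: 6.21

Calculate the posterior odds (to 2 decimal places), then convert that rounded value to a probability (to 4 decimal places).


Step 1: Calculate posterior odds
Posterior odds = Prior odds × LR
               = 1.47 × 6.21
               = 9.13

Step 2: Convert to probability
P(S|E) = Posterior odds / (1 + Posterior odds)
       = 9.13 / (1 + 9.13)
       = 9.13 / 10.13
       = 0.9013

The evidence increased P(S) from 0.5951 to 0.9013.


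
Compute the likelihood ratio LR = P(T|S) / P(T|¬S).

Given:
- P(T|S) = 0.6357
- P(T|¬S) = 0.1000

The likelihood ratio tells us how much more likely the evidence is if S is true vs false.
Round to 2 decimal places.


Likelihood Ratio (LR) = P(T|S) / P(T|¬S)

LR = 0.6357 / 0.1000
   = 6.36

The evidence is 6.36 times more likely if S is true than if S is false.
Since LR > 1, the evidence supports S over ¬S.


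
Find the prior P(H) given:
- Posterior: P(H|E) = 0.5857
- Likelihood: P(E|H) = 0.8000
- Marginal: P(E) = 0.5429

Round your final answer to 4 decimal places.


From Bayes' theorem: P(H|E) = P(E|H) × P(H) / P(E)

Rearranging for P(H):
P(H) = P(H|E) × P(E) / P(E|H)
     = 0.5857 × 0.5429 / 0.8000
     = 0.31797653 / 0.8000
     = 0.3975


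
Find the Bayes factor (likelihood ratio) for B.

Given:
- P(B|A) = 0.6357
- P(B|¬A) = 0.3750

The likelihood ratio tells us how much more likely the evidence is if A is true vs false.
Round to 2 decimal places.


Likelihood Ratio (LR) = P(B|A) / P(B|¬A)

LR = 0.6357 / 0.3750
   = 1.70

The evidence is 1.70 times more likely if A is true than if A is false.
Because LR exceeds 1, B is evidence for A.


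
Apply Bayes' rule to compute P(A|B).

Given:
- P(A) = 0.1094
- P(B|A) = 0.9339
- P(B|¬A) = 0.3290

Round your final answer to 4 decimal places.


Bayes' theorem: P(A|B) = P(B|A) × P(A) / P(B)

Step 1: Calculate P(B) using law of total probability
P(B) = P(B|A)P(A) + P(B|¬A)P(¬A)
     = 0.9339 × 0.1094 + 0.3290 × 0.8906
     = 0.10216866 + 0.29300740
     = 0.39517606

Step 2: Apply Bayes' theorem
P(A|B) = P(B|A) × P(A) / P(B)
       = 0.10216866 / 0.39517606
       = 0.2585


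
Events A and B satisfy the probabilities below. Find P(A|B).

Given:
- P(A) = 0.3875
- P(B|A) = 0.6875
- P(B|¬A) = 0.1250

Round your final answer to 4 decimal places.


Bayes' theorem: P(A|B) = P(B|A) × P(A) / P(B)

Step 1: Calculate P(B) using law of total probability
P(B) = P(B|A)P(A) + P(B|¬A)P(¬A)
     = 0.6875 × 0.3875 + 0.1250 × 0.6125
     = 0.26640625 + 0.07656250
     = 0.34296875

Step 2: Apply Bayes' theorem
P(A|B) = P(B|A) × P(A) / P(B)
       = 0.26640625 / 0.34296875
       = 0.7768


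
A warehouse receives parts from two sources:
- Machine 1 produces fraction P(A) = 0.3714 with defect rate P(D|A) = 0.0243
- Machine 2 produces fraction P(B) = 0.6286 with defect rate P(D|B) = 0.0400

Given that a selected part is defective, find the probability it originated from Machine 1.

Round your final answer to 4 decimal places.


Let A = from Machine 1, D = defective

Given:
- P(A) = 0.3714, P(B) = 0.6286
- P(D|A) = 0.0243, P(D|B) = 0.0400

Step 1: Find P(D)
P(D) = P(D|A)P(A) + P(D|B)P(B)
     = 0.0243 × 0.3714 + 0.0400 × 0.6286
     = 0.00902502 + 0.02514400
     = 0.03416902

Step 2: Apply Bayes' theorem
P(A|D) = P(D|A)P(A) / P(D)
       = 0.00902502 / 0.03416902
       = 0.2641
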